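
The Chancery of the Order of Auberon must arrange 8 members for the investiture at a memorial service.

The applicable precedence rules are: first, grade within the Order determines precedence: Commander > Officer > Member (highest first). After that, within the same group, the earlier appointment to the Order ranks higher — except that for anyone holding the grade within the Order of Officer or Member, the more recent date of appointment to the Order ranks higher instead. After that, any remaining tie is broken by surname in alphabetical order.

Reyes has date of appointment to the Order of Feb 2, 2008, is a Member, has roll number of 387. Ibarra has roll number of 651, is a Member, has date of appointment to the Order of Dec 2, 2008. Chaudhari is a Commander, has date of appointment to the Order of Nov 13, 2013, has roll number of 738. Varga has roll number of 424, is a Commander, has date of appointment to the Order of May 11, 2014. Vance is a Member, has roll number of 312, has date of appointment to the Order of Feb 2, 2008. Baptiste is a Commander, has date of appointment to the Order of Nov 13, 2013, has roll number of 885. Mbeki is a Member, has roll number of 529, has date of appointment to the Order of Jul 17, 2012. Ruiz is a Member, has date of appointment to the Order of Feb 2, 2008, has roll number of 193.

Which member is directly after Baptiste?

Chaudhari

By grade within the Order: Baptiste, Chaudhari and Varga (Commander); then Mbeki, Ibarra, Reyes, Ruiz and Vance (Member).
Among Baptiste, Chaudhari and Varga, by date of appointment to the Order (earlier first): Baptiste and Chaudhari (Nov 13, 2013) before Varga (May 11, 2014).
Among Baptiste and Chaudhari, alphabetically by surname: Baptiste before Chaudhari.
Among Mbeki, Ibarra, Reyes, Ruiz and Vance, by date of appointment to the Order (later first) (reversed rule for this group): Mbeki (Jul 17, 2012) before Ibarra (Dec 2, 2008) before Reyes, Ruiz and Vance (Feb 2, 2008).
Among Reyes, Ruiz and Vance, alphabetically by surname: Reyes before Ruiz before Vance.
Order: Baptiste, Chaudhari, Varga, Mbeki, Ibarra, Reyes, Ruiz, Vance.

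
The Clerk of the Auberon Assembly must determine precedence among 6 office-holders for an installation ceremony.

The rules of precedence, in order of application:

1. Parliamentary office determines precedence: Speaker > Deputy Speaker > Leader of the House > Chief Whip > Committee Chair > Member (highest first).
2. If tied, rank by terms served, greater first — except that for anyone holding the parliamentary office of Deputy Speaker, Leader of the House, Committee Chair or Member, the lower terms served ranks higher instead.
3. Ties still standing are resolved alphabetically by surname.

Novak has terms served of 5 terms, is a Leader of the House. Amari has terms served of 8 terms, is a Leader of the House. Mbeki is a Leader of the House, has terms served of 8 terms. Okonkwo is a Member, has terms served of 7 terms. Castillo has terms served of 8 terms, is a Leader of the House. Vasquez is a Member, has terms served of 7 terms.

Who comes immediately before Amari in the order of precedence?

By parliamentary office: Novak, Amari, Castillo and Mbeki (Leader of the House); then Okonkwo and Vasquez (Member).
Among Novak, Amari, Castillo and Mbeki, by terms served (lower first) (reversed rule for this group): Novak (5 terms) before Amari, Castillo and Mbeki (8 terms).
Among Amari, Castillo and Mbeki, alphabetically by surname: Amari before Castillo before Mbeki.
Okonkwo and Vasquez both have terms served 7 terms, so the next rule applies.
Among Okonkwo and Vasquez, alphabetically by surname: Okonkwo before Vasquez.
Order: Novak, Amari, Castillo, Mbeki, Okonkwo, Vasquez.

Novak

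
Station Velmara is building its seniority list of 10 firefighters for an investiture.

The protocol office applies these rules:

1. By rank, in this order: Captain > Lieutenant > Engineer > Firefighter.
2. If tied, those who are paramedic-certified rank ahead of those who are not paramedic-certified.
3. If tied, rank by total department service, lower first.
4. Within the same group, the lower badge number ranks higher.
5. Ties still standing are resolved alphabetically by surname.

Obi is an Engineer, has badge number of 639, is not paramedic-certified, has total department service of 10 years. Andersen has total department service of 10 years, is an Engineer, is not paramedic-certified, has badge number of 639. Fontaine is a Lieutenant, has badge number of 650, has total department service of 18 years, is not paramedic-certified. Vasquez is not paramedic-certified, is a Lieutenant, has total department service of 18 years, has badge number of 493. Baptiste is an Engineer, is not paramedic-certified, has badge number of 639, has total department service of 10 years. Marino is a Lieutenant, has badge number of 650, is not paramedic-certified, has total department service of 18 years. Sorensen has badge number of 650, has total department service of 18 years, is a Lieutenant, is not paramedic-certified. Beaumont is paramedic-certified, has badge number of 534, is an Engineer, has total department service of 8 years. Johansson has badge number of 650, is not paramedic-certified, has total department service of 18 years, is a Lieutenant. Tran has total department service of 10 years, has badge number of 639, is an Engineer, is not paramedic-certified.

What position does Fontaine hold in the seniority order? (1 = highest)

By rank: Vasquez, Fontaine, Johansson, Marino and Sorensen (Lieutenant); then Beaumont, Andersen, Baptiste, Obi and Tran (Engineer).
Vasquez, Fontaine, Johansson, Marino and Sorensen are each not paramedic-certified, so the next rule applies.
Vasquez, Fontaine, Johansson, Marino and Sorensen all have total department service 18 years, so the next rule applies.
Among Vasquez, Fontaine, Johansson, Marino and Sorensen, by badge number (lower first): Vasquez (493) before Fontaine, Johansson, Marino and Sorensen (650).
Among Fontaine, Johansson, Marino and Sorensen, alphabetically by surname: Fontaine before Johansson before Marino before Sorensen.
Among Beaumont, Andersen, Baptiste, Obi and Tran, paramedic-certified before not paramedic-certified: Beaumont (paramedic-certified) before Andersen, Baptiste, Obi and Tran (not paramedic-certified).
Andersen, Baptiste, Obi and Tran all have total department service 10 years, so the next rule applies.
Andersen, Baptiste, Obi and Tran all have badge number 639, so the next rule applies.
Among Andersen, Baptiste, Obi and Tran, alphabetically by surname: Andersen before Baptiste before Obi before Tran.
Order: Vasquez, Fontaine, Johansson, Marino, Sorensen, Beaumont, Andersen, Baptiste, Obi, Tran. So position 2.

2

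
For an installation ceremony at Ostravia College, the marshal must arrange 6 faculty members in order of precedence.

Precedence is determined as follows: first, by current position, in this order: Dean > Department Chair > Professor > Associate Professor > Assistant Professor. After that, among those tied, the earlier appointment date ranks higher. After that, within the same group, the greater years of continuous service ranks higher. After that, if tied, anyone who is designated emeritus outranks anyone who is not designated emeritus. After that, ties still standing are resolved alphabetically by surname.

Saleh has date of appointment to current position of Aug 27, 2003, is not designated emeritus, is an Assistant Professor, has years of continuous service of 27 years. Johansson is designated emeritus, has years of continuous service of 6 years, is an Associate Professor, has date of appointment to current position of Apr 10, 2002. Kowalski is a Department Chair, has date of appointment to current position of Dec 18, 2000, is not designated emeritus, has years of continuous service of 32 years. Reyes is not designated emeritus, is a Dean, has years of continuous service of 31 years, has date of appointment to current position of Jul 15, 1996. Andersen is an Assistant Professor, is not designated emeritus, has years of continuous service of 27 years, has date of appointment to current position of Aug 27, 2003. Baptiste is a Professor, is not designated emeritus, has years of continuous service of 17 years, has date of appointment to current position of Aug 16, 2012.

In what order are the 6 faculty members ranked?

Reyes, Kowalski, Baptiste, Johansson, Andersen, Saleh

By current position: Reyes (Dean); then Kowalski (Department Chair); then Baptiste (Professor); then Johansson (Associate Professor); then Andersen and Saleh (Assistant Professor).
Andersen and Saleh both have date of appointment to current position Aug 27, 2003, so the next rule applies.
Andersen and Saleh both have years of continuous service 27 years, so the next rule applies.
Andersen and Saleh are each not designated emeritus, so the next rule applies.
Among Andersen and Saleh, alphabetically by surname: Andersen before Saleh.
Full order: Reyes, Kowalski, Baptiste, Johansson, Andersen, Saleh.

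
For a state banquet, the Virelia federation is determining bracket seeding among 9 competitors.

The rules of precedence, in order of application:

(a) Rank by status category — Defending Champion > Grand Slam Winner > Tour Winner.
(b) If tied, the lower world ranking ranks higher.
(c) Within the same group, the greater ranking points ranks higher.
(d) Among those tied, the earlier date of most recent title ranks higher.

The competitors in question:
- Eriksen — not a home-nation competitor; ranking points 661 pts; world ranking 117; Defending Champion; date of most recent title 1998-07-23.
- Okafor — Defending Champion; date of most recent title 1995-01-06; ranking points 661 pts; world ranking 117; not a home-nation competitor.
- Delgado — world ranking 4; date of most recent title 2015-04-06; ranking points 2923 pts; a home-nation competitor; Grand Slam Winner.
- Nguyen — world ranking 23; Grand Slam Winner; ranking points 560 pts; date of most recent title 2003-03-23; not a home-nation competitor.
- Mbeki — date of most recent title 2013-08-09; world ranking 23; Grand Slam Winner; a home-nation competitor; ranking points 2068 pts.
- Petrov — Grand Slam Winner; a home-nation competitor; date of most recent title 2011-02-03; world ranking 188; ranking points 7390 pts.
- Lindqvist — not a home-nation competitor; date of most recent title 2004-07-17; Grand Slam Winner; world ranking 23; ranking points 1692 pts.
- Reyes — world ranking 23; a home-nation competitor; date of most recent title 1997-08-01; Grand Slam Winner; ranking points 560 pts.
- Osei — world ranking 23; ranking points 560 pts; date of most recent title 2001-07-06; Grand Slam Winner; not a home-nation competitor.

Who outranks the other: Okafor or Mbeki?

By status category: Okafor and Eriksen (Defending Champion); then Delgado, Mbeki, Lindqvist, Reyes, Osei, Nguyen and Petrov (Grand Slam Winner).
Okafor and Eriksen both have world ranking 117, so the next rule applies.
Okafor and Eriksen both have ranking points 661 pts, so the next rule applies.
Among Okafor and Eriksen, by date of most recent title (earlier first): Okafor (1995-01-06) before Eriksen (1998-07-23).
Among Delgado, Mbeki, Lindqvist, Reyes, Osei, Nguyen and Petrov, by world ranking (lower first): Delgado (4) before Mbeki, Lindqvist, Reyes, Osei and Nguyen (23) before Petrov (188).
Among Mbeki, Lindqvist, Reyes, Osei and Nguyen, by ranking points (higher first): Mbeki (2068 pts) before Lindqvist (1692 pts) before Reyes, Osei and Nguyen (560 pts).
Among Reyes, Osei and Nguyen, by date of most recent title (earlier first): Reyes (1997-08-01) before Osei (2001-07-06) before Nguyen (2003-03-23).
So Okafor takes precedence.

Okafor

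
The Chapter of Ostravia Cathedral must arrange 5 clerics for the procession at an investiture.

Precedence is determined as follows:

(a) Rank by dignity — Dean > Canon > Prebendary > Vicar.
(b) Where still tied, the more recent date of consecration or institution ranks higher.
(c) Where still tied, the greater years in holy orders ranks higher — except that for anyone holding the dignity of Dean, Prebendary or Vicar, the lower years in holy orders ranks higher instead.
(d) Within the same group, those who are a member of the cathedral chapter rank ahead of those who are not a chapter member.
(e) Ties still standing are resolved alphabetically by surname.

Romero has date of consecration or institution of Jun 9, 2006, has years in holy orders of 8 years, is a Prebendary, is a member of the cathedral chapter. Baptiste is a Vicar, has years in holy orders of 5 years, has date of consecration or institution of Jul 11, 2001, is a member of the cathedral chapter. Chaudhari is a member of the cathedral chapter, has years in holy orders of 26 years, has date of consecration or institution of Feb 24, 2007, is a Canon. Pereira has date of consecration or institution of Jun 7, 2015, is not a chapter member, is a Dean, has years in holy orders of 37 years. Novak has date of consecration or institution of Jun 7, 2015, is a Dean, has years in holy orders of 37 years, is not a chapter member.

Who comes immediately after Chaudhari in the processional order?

Romero

By dignity: Novak and Pereira (Dean); then Chaudhari (Canon); then Romero (Prebendary); then Baptiste (Vicar).
Novak and Pereira both have date of consecration or institution Jun 7, 2015, so the next rule applies.
Novak and Pereira both have years in holy orders 37 years, so the next rule applies.
Novak and Pereira are each not a chapter member, so the next rule applies.
Among Novak and Pereira, alphabetically by surname: Novak before Pereira.
Order: Novak, Pereira, Chaudhari, Romero, Baptiste.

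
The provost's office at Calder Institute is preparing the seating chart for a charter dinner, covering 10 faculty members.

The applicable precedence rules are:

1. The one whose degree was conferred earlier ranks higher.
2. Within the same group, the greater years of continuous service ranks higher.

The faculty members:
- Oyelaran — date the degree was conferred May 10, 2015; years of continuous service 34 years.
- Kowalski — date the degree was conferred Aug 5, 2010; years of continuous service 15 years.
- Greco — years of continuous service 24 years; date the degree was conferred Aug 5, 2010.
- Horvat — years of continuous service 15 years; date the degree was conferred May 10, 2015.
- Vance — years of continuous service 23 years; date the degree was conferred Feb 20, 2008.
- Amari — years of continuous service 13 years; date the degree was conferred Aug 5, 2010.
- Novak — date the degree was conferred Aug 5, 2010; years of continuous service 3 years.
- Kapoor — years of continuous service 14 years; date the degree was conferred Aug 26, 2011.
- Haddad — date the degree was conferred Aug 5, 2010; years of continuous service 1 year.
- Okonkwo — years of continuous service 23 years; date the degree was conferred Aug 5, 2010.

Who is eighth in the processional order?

By date the degree was conferred (earlier first): Vance (Feb 20, 2008); then Greco, Okonkwo, Kowalski, Amari, Novak and Haddad (each Aug 5, 2010); then Kapoor (Aug 26, 2011); then Oyelaran and Horvat (both May 10, 2015).
Among Greco, Okonkwo, Kowalski, Amari, Novak and Haddad, by years of continuous service (higher first): Greco (24 years) before Okonkwo (23 years) before Kowalski (15 years) before Amari (13 years) before Novak (3 years) before Haddad (1 year).
Among Oyelaran and Horvat, by years of continuous service (higher first): Oyelaran (34 years) before Horvat (15 years).
Order: Vance, Greco, Okonkwo, Kowalski, Amari, Novak, Haddad, Kapoor, Oyelaran, Horvat.

Kapoor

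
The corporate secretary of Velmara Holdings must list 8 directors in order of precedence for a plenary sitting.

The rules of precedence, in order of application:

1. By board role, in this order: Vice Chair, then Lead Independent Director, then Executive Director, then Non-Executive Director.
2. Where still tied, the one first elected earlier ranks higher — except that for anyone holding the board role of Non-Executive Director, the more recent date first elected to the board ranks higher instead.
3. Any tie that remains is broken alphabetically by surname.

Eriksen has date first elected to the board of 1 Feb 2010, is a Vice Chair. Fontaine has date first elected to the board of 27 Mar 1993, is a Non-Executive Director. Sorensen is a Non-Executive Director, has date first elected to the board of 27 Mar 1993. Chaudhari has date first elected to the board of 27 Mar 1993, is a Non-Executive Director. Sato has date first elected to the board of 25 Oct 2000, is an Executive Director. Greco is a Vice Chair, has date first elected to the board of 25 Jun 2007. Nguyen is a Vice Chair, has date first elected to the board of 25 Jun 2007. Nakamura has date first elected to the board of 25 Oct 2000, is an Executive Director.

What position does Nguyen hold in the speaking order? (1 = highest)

By board role: Greco, Nguyen and Eriksen (Vice Chair); then Nakamura and Sato (Executive Director); then Chaudhari, Fontaine and Sorensen (Non-Executive Director).
Among Greco, Nguyen and Eriksen, by date first elected to the board (earlier first): Greco and Nguyen (25 Jun 2007) before Eriksen (1 Feb 2010).
Among Greco and Nguyen, alphabetically by surname: Greco before Nguyen.
Nakamura and Sato both have date first elected to the board 25 Oct 2000, so the next rule applies.
Among Nakamura and Sato, alphabetically by surname: Nakamura before Sato.
Chaudhari, Fontaine and Sorensen all have date first elected to the board 27 Mar 1993, so the next rule applies.
Among Chaudhari, Fontaine and Sorensen, alphabetically by surname: Chaudhari before Fontaine before Sorensen.
Order: Greco, Nguyen, Eriksen, Nakamura, Sato, Chaudhari, Fontaine, Sorensen. So position 2.

2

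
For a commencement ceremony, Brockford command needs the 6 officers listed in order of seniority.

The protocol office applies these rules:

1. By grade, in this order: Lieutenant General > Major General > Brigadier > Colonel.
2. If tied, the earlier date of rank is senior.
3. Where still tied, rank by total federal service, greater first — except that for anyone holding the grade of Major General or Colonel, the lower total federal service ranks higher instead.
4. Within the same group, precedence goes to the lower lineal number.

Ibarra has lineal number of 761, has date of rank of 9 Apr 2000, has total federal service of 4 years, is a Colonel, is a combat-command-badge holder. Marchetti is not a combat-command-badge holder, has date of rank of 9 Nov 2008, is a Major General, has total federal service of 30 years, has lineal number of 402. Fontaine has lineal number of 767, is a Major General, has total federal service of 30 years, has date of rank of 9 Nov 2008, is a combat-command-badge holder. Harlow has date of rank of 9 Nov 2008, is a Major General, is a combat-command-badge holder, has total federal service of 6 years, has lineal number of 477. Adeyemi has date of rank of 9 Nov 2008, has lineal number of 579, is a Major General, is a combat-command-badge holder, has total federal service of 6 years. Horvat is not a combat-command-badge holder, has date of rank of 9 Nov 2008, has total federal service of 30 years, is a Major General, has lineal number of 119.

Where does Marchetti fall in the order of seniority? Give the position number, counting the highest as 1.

4

By grade: Harlow, Adeyemi, Horvat, Marchetti and Fontaine (Major General); then Ibarra (Colonel).
Harlow, Adeyemi, Horvat, Marchetti and Fontaine all have date of rank 9 Nov 2008, so the next rule applies.
Among Harlow, Adeyemi, Horvat, Marchetti and Fontaine, by total federal service (lower first) (reversed rule for this group): Harlow and Adeyemi (6 years) before Horvat, Marchetti and Fontaine (30 years).
Among Harlow and Adeyemi, by lineal number (lower first): Harlow (477) before Adeyemi (579).
Among Horvat, Marchetti and Fontaine, by lineal number (lower first): Horvat (119) before Marchetti (402) before Fontaine (767).
Order: Harlow, Adeyemi, Horvat, Marchetti, Fontaine, Ibarra. So position 4.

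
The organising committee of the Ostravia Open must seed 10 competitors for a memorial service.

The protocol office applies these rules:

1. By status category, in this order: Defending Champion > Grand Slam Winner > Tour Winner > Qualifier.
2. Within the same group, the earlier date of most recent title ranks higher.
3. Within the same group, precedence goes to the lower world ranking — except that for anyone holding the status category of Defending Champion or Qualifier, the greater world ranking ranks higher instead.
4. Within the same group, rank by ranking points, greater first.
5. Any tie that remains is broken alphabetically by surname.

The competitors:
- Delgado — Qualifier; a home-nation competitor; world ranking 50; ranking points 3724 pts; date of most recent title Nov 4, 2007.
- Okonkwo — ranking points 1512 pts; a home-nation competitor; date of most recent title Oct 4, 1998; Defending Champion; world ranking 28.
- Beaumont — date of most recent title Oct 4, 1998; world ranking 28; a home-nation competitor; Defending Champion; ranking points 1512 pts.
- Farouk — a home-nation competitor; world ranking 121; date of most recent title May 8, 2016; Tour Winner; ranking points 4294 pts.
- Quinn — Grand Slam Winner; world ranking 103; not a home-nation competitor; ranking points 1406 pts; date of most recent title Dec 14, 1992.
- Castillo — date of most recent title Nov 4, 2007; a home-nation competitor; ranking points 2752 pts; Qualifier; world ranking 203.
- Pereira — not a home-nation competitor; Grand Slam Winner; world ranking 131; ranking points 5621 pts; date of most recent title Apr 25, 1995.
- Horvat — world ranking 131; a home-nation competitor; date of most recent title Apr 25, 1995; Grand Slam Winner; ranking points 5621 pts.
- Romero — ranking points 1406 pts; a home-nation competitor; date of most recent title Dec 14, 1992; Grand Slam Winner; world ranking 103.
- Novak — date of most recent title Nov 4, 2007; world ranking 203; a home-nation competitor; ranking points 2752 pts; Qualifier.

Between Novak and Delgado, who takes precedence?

Novak

By status category: Beaumont and Okonkwo (Defending Champion); then Quinn, Romero, Horvat and Pereira (Grand Slam Winner); then Farouk (Tour Winner); then Castillo, Novak and Delgado (Qualifier).
Beaumont and Okonkwo both have date of most recent title Oct 4, 1998, so the next rule applies.
Beaumont and Okonkwo both have world ranking 28, so the next rule applies.
Beaumont and Okonkwo both have ranking points 1512 pts, so the next rule applies.
Among Beaumont and Okonkwo, alphabetically by surname: Beaumont before Okonkwo.
Among Quinn, Romero, Horvat and Pereira, by date of most recent title (earlier first): Quinn and Romero (Dec 14, 1992) before Horvat and Pereira (Apr 25, 1995).
Quinn and Romero both have world ranking 103, so the next rule applies.
Quinn and Romero both have ranking points 1406 pts, so the next rule applies.
Among Quinn and Romero, alphabetically by surname: Quinn before Romero.
Horvat and Pereira both have world ranking 131, so the next rule applies.
Horvat and Pereira both have ranking points 5621 pts, so the next rule applies.
Among Horvat and Pereira, alphabetically by surname: Horvat before Pereira.
Castillo, Novak and Delgado all have date of most recent title Nov 4, 2007, so the next rule applies.
Among Castillo, Novak and Delgado, by world ranking (higher first) (reversed rule for this group): Castillo and Novak (203) before Delgado (50).
Castillo and Novak both have ranking points 2752 pts, so the next rule applies.
Among Castillo and Novak, alphabetically by surname: Castillo before Novak.
So Novak takes precedence.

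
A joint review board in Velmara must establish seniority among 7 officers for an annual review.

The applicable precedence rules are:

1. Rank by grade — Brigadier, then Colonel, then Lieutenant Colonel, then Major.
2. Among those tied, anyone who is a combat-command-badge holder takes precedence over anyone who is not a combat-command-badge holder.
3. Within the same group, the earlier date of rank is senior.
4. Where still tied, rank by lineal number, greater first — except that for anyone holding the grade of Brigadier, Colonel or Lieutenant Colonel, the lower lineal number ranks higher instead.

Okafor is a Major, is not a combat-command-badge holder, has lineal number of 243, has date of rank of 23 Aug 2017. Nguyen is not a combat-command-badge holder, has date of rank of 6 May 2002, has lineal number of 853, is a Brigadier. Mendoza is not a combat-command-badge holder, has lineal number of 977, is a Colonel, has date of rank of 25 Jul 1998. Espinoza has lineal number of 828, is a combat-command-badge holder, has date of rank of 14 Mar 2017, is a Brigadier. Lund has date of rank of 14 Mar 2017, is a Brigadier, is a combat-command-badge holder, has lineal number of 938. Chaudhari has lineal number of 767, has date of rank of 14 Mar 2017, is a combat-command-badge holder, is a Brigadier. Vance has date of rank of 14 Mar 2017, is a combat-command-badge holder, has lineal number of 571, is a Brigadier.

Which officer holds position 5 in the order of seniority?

Nguyen

By grade: Vance, Chaudhari, Espinoza, Lund and Nguyen (Brigadier); then Mendoza (Colonel); then Okafor (Major).
Among Vance, Chaudhari, Espinoza, Lund and Nguyen, a combat-command-badge holder before not a combat-command-badge holder: Vance, Chaudhari, Espinoza and Lund (a combat-command-badge holder) before Nguyen (not a combat-command-badge holder).
Vance, Chaudhari, Espinoza and Lund all have date of rank 14 Mar 2017, so the next rule applies.
Among Vance, Chaudhari, Espinoza and Lund, by lineal number (lower first) (reversed rule for this group): Vance (571) before Chaudhari (767) before Espinoza (828) before Lund (938).
Order: Vance, Chaudhari, Espinoza, Lund, Nguyen, Mendoza, Okafor.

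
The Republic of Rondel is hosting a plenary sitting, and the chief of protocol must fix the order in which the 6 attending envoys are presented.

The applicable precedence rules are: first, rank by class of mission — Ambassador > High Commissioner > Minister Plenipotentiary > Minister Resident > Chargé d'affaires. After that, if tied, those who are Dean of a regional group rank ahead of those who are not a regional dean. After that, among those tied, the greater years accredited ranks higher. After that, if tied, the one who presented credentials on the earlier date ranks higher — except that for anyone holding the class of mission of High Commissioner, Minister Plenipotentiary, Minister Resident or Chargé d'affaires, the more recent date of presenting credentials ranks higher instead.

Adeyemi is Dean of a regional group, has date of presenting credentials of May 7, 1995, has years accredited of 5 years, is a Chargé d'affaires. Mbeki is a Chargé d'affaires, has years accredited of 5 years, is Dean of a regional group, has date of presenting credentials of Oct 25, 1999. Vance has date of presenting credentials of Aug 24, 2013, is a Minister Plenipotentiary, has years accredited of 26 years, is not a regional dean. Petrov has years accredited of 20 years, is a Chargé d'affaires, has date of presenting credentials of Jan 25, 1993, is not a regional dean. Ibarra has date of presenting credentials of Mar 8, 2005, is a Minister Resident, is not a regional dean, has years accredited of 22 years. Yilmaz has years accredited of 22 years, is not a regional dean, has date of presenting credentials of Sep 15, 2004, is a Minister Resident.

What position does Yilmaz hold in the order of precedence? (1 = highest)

By class of mission: Vance (Minister Plenipotentiary); then Ibarra and Yilmaz (Minister Resident); then Mbeki, Adeyemi and Petrov (Chargé d'affaires).
Ibarra and Yilmaz are each not a regional dean, so the next rule applies.
Ibarra and Yilmaz both have years accredited 22 years, so the next rule applies.
Among Ibarra and Yilmaz, by date of presenting credentials (later first) (reversed rule for this group): Ibarra (Mar 8, 2005) before Yilmaz (Sep 15, 2004).
Among Mbeki, Adeyemi and Petrov, Dean of a regional group before not a regional dean: Mbeki and Adeyemi (Dean of a regional group) before Petrov (not a regional dean).
Mbeki and Adeyemi both have years accredited 5 years, so the next rule applies.
Among Mbeki and Adeyemi, by date of presenting credentials (later first) (reversed rule for this group): Mbeki (Oct 25, 1999) before Adeyemi (May 7, 1995).
Order: Vance, Ibarra, Yilmaz, Mbeki, Adeyemi, Petrov. So position 3.

3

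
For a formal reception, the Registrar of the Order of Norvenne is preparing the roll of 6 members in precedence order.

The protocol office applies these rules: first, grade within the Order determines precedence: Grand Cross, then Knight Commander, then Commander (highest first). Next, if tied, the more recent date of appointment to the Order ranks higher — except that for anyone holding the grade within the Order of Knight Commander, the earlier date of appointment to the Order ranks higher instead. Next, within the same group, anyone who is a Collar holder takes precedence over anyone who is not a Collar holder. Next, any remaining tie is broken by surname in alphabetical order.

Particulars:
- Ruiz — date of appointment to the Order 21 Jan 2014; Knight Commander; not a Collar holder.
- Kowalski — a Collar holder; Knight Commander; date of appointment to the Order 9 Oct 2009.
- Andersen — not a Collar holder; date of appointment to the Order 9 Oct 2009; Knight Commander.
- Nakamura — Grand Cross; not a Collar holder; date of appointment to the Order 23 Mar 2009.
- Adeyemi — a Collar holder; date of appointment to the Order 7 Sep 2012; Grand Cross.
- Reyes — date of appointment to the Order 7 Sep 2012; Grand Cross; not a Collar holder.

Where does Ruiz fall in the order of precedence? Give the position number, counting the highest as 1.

6

By grade within the Order: Adeyemi, Reyes and Nakamura (Grand Cross); then Kowalski, Andersen and Ruiz (Knight Commander).
Among Adeyemi, Reyes and Nakamura, by date of appointment to the Order (later first): Adeyemi and Reyes (7 Sep 2012) before Nakamura (23 Mar 2009).
Among Adeyemi and Reyes, a Collar holder before not a Collar holder: Adeyemi (a Collar holder) before Reyes (not a Collar holder).
Among Kowalski, Andersen and Ruiz, by date of appointment to the Order (earlier first) (reversed rule for this group): Kowalski and Andersen (9 Oct 2009) before Ruiz (21 Jan 2014).
Among Kowalski and Andersen, a Collar holder before not a Collar holder: Kowalski (a Collar holder) before Andersen (not a Collar holder).
Order: Adeyemi, Reyes, Nakamura, Kowalski, Andersen, Ruiz. So position 6.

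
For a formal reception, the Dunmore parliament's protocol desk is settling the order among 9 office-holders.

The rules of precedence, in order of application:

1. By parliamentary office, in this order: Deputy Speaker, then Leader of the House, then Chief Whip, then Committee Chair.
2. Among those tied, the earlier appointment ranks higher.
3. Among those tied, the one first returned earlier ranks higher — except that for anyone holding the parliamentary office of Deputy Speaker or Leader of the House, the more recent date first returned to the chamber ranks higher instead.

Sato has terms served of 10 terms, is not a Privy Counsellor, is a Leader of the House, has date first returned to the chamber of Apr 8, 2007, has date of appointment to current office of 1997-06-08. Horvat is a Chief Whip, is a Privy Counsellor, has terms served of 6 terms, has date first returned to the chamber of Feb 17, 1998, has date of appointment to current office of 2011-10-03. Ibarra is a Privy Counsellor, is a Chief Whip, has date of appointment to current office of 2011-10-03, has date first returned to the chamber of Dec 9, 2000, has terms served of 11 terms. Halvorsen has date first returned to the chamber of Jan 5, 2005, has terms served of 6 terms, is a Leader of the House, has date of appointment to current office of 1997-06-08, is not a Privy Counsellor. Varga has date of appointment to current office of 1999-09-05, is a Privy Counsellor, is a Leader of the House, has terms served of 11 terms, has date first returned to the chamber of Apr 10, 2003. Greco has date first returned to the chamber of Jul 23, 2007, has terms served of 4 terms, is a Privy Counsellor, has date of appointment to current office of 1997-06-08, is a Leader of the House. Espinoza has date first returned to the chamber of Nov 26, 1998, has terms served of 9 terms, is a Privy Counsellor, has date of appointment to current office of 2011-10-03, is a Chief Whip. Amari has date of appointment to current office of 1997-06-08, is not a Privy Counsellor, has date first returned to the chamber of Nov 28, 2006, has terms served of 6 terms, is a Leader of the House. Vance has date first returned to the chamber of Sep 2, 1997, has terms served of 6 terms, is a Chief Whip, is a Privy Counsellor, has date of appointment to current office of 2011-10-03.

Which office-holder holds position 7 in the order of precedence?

Horvat

By parliamentary office: Greco, Sato, Amari, Halvorsen and Varga (Leader of the House); then Vance, Horvat, Espinoza and Ibarra (Chief Whip).
Among Greco, Sato, Amari, Halvorsen and Varga, by date of appointment to current office (earlier first): Greco, Sato, Amari and Halvorsen (1997-06-08) before Varga (1999-09-05).
Among Greco, Sato, Amari and Halvorsen, by date first returned to the chamber (later first) (reversed rule for this group): Greco (Jul 23, 2007) before Sato (Apr 8, 2007) before Amari (Nov 28, 2006) before Halvorsen (Jan 5, 2005).
Vance, Horvat, Espinoza and Ibarra all have date of appointment to current office 2011-10-03, so the next rule applies.
Among Vance, Horvat, Espinoza and Ibarra, by date first returned to the chamber (earlier first): Vance (Sep 2, 1997) before Horvat (Feb 17, 1998) before Espinoza (Nov 26, 1998) before Ibarra (Dec 9, 2000).
Order: Greco, Sato, Amari, Halvorsen, Varga, Vance, Horvat, Espinoza, Ibarra.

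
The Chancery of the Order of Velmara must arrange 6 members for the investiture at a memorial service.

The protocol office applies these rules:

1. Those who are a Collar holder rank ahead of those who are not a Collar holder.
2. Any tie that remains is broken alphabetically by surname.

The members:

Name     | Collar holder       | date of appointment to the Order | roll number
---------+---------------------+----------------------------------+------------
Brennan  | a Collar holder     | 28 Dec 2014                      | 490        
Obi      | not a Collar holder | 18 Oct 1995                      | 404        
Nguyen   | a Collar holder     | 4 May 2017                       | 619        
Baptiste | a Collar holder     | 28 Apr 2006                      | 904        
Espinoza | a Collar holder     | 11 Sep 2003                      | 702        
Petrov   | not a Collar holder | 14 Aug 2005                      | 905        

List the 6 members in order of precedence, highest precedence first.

Baptiste, Brennan, Espinoza, Nguyen, Obi, Petrov

By the first rule: Baptiste, Brennan, Espinoza and Nguyen (each a Collar holder); then Obi and Petrov (both not a Collar holder).
Among Baptiste, Brennan, Espinoza and Nguyen, alphabetically by surname: Baptiste before Brennan before Espinoza before Nguyen.
Among Obi and Petrov, alphabetically by surname: Obi before Petrov.
Full order: Baptiste, Brennan, Espinoza, Nguyen, Obi, Petrov.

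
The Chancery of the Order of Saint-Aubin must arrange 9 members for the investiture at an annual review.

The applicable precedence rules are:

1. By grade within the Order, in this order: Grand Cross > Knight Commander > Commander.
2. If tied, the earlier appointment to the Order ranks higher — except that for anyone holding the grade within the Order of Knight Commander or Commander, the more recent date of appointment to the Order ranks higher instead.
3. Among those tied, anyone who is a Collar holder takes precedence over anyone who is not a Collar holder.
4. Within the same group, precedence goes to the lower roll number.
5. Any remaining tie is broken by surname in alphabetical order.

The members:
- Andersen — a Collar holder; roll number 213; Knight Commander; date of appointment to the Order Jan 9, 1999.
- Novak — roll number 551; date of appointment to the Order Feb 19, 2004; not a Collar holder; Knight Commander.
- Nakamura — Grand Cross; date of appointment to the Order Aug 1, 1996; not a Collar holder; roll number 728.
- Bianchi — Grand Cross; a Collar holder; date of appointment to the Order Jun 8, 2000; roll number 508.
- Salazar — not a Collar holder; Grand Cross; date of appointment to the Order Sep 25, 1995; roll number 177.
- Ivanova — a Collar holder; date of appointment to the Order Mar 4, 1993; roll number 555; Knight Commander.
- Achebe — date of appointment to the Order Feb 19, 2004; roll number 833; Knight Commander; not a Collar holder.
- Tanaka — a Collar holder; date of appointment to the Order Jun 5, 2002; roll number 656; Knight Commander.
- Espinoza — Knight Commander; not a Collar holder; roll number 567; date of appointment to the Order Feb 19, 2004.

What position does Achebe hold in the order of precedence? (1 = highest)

By grade within the Order: Salazar, Nakamura and Bianchi (Grand Cross); then Novak, Espinoza, Achebe, Tanaka, Andersen and Ivanova (Knight Commander).
Among Salazar, Nakamura and Bianchi, by date of appointment to the Order (earlier first): Salazar (Sep 25, 1995) before Nakamura (Aug 1, 1996) before Bianchi (Jun 8, 2000).
Among Novak, Espinoza, Achebe, Tanaka, Andersen and Ivanova, by date of appointment to the Order (later first) (reversed rule for this group): Novak, Espinoza and Achebe (Feb 19, 2004) before Tanaka (Jun 5, 2002) before Andersen (Jan 9, 1999) before Ivanova (Mar 4, 1993).
Novak, Espinoza and Achebe are each not a Collar holder, so the next rule applies.
Among Novak, Espinoza and Achebe, by roll number (lower first): Novak (551) before Espinoza (567) before Achebe (833).
Order: Salazar, Nakamura, Bianchi, Novak, Espinoza, Achebe, Tanaka, Andersen, Ivanova. So position 6.

6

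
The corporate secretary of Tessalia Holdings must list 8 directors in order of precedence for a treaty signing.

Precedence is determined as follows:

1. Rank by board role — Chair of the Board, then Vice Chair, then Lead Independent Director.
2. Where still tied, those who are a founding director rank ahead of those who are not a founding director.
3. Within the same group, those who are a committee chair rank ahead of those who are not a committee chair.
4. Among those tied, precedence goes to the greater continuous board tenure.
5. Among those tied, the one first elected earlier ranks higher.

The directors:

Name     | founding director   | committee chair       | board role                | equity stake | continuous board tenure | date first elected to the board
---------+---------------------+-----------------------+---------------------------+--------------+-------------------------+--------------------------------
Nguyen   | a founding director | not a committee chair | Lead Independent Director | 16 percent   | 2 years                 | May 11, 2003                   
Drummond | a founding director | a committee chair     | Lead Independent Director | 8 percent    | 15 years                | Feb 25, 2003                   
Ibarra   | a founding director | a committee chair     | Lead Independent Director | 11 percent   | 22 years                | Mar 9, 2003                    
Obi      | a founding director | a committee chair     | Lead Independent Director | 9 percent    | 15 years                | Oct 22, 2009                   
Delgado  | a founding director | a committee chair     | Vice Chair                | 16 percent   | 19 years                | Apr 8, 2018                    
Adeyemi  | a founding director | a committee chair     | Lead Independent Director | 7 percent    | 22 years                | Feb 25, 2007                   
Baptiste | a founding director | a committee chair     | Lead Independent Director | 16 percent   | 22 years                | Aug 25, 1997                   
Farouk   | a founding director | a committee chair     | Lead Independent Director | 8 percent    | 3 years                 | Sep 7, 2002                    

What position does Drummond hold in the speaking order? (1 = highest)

5

By board role: Delgado (Vice Chair); then Baptiste, Ibarra, Adeyemi, Drummond, Obi, Farouk and Nguyen (Lead Independent Director).
Baptiste, Ibarra, Adeyemi, Drummond, Obi, Farouk and Nguyen are each a founding director, so the next rule applies.
Among Baptiste, Ibarra, Adeyemi, Drummond, Obi, Farouk and Nguyen, a committee chair before not a committee chair: Baptiste, Ibarra, Adeyemi, Drummond, Obi and Farouk (a committee chair) before Nguyen (not a committee chair).
Among Baptiste, Ibarra, Adeyemi, Drummond, Obi and Farouk, by continuous board tenure (higher first): Baptiste, Ibarra and Adeyemi (22 years) before Drummond and Obi (15 years) before Farouk (3 years).
Among Baptiste, Ibarra and Adeyemi, by date first elected to the board (earlier first): Baptiste (Aug 25, 1997) before Ibarra (Mar 9, 2003) before Adeyemi (Feb 25, 2007).
Among Drummond and Obi, by date first elected to the board (earlier first): Drummond (Feb 25, 2003) before Obi (Oct 22, 2009).
Order: Delgado, Baptiste, Ibarra, Adeyemi, Drummond, Obi, Farouk, Nguyen. So position 5.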